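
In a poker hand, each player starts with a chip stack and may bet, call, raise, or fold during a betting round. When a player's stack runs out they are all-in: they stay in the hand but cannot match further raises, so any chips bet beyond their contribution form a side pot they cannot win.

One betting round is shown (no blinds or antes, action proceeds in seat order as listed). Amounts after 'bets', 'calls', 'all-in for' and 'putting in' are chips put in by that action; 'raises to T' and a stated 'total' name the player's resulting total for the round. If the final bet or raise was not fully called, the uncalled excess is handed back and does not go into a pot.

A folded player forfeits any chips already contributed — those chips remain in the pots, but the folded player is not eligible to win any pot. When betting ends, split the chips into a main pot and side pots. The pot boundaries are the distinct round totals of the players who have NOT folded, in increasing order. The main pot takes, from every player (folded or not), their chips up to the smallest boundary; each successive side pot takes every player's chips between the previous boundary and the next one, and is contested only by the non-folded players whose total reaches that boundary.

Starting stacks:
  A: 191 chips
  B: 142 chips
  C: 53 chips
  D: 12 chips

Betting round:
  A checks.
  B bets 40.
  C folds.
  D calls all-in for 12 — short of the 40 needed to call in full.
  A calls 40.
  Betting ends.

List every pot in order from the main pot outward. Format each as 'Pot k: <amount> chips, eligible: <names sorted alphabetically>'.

Contributions: A=40, B=40, D=12
Folded: C
Pot levels (distinct totals of non-folded players): 12, 40
Layer 1-12: 12 each from A, B, D = 12*3 = 36 chips; eligible A, B, D
Layer 13-40: 28 each from A, B = 28*2 = 56 chips; eligible A, B

Pot 1: 36 chips, eligible: A, B, D
Pot 2: 56 chips, eligible: A, B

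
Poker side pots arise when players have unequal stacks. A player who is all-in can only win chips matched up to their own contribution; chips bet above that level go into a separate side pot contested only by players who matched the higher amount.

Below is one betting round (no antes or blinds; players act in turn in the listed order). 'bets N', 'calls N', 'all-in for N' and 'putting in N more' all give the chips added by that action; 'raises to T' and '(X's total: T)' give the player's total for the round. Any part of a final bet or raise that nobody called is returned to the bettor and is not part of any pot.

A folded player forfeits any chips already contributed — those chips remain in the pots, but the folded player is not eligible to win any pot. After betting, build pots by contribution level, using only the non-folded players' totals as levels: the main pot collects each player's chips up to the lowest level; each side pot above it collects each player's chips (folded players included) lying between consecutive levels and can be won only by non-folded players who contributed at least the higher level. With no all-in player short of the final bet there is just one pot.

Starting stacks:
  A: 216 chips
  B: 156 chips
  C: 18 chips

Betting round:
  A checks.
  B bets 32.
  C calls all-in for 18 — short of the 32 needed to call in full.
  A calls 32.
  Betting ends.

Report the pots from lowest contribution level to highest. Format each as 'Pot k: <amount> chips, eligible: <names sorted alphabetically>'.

Contributions: A=32, B=32, C=18
Pot levels (distinct totals of non-folded players): 18, 32
Layer 1-18: 18 each from A, B, C = 18*3 = 54 chips; eligible A, B, C
Layer 19-32: 14 each from A, B = 14*2 = 28 chips; eligible A, B

Pot 1: 54 chips, eligible: A, B, C
Pot 2: 28 chips, eligible: A, B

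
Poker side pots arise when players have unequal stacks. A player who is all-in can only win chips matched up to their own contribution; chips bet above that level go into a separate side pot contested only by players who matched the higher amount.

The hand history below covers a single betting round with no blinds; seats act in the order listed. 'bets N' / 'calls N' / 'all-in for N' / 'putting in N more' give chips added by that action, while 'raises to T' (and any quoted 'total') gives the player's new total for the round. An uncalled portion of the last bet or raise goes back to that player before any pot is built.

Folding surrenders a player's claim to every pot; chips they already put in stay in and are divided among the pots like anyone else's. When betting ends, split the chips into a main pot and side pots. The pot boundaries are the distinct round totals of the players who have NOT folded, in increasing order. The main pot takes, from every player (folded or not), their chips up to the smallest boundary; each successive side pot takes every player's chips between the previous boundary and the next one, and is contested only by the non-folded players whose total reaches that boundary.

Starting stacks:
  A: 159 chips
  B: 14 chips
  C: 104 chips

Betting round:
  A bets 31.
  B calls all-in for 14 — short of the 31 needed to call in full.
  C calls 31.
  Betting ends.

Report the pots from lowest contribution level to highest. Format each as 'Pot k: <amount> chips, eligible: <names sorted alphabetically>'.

Pot 1: 42 chips, eligible: A, B, C
Pot 2: 34 chips, eligible: A, C

Derivation:
Contributions: A=31, B=14, C=31
Pot levels (distinct totals of non-folded players): 14, 31
Layer 1-14: 14 each from A, B, C = 14*3 = 42 chips; eligible A, B, C
Layer 15-31: 17 each from A, C = 17*2 = 34 chips; eligible A, C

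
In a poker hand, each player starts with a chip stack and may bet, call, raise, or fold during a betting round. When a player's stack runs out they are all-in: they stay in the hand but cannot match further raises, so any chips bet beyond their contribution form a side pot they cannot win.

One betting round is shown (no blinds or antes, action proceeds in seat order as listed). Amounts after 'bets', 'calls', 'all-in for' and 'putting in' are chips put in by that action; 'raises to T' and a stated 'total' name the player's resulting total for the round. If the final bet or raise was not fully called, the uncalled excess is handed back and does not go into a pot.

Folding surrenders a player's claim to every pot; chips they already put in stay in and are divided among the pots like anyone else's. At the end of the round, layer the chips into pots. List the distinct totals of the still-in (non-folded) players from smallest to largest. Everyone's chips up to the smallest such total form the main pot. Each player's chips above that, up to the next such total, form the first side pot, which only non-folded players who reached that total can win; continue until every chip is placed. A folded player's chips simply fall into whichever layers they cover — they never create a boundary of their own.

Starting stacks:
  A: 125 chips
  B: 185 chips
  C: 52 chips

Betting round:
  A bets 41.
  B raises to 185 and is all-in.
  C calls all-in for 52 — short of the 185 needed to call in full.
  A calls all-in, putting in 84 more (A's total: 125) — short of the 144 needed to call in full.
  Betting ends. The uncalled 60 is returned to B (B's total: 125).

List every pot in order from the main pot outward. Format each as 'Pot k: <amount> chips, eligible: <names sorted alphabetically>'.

Pot 1: 156 chips, eligible: A, B, C
Pot 2: 146 chips, eligible: A, B

Derivation:
Contributions (after 60 returned to B): A=125, B=125, C=52
Pot levels (distinct totals of non-folded players): 52, 125
Layer 1-52: 52 each from A, B, C = 52*3 = 156 chips; eligible A, B, C
Layer 53-125: 73 each from A, B = 73*2 = 146 chips; eligible A, B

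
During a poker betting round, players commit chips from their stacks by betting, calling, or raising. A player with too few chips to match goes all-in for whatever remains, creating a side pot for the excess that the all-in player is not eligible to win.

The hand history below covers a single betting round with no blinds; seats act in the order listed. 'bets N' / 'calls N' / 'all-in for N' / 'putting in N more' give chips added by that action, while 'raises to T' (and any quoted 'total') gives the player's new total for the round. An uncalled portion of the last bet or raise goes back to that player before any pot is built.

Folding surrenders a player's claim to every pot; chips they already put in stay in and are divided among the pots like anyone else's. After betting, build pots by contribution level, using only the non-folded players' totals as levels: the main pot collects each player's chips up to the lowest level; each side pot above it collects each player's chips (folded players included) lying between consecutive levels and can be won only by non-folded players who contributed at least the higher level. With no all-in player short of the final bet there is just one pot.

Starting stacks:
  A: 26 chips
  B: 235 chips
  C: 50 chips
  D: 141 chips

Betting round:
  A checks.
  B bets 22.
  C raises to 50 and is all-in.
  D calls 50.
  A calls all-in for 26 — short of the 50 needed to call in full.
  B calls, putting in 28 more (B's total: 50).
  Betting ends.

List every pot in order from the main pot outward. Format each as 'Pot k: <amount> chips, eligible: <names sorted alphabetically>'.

Pot 1: 104 chips, eligible: A, B, C, D
Pot 2: 72 chips, eligible: B, C, D

Derivation:
Contributions: A=26, B=50, C=50, D=50
Pot levels (distinct totals of non-folded players): 26, 50
Layer 1-26: 26 each from A, B, C, D = 26*4 = 104 chips; eligible A, B, C, D
Layer 27-50: 24 each from B, C, D = 24*3 = 72 chips; eligible B, C, D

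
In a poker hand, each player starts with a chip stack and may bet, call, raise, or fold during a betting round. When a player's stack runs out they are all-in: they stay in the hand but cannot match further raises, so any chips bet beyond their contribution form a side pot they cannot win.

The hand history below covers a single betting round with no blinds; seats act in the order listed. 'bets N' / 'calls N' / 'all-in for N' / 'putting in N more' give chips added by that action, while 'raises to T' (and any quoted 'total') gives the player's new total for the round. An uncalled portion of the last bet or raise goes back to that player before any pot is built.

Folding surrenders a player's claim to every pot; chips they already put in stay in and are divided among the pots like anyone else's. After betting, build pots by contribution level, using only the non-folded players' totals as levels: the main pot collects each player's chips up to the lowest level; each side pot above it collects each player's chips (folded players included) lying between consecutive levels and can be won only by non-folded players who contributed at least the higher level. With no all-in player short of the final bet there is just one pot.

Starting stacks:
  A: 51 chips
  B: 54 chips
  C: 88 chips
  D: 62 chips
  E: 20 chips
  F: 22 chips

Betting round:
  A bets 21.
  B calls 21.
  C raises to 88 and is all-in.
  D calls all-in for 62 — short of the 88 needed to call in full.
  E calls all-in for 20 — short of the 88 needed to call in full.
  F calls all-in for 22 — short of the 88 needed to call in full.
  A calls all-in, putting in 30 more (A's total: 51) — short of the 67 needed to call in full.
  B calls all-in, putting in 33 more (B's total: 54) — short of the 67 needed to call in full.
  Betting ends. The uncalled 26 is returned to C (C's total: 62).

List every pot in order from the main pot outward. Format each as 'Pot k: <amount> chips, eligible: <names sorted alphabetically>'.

Pot 1: 120 chips, eligible: A, B, C, D, E, F
Pot 2: 10 chips, eligible: A, B, C, D, F
Pot 3: 116 chips, eligible: A, B, C, D
Pot 4: 9 chips, eligible: B, C, D
Pot 5: 16 chips, eligible: C, D

Derivation:
Contributions (after 26 returned to C): A=51, B=54, C=62, D=62, E=20, F=22
Pot levels (distinct totals of non-folded players): 20, 22, 51, 54, 62
Layer 1-20: 20 each from A, B, C, D, E, F = 20*6 = 120 chips; eligible A, B, C, D, E, F
Layer 21-22: 2 each from A, B, C, D, F = 2*5 = 10 chips; eligible A, B, C, D, F
Layer 23-51: 29 each from A, B, C, D = 29*4 = 116 chips; eligible A, B, C, D
Layer 52-54: 3 each from B, C, D = 3*3 = 9 chips; eligible B, C, D
Layer 55-62: 8 each from C, D = 8*2 = 16 chips; eligible C, D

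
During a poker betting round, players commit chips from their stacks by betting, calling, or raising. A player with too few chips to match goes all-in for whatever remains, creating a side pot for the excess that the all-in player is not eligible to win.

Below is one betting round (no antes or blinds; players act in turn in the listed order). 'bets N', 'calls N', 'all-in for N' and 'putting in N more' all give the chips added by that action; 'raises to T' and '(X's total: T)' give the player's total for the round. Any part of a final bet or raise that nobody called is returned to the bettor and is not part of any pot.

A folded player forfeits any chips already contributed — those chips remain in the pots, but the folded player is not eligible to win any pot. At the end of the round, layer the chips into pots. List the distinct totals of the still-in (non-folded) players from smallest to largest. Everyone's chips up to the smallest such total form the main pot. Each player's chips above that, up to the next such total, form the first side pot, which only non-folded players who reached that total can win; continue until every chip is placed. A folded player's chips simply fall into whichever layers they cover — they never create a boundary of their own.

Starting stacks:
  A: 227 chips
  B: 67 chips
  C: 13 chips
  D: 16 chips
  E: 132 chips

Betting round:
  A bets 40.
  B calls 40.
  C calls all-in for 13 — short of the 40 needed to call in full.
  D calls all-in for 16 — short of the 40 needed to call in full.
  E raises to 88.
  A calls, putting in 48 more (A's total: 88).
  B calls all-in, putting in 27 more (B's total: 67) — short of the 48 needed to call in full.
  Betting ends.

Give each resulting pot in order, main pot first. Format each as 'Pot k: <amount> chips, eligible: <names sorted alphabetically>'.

Pot 1: 65 chips, eligible: A, B, C, D, E
Pot 2: 12 chips, eligible: A, B, D, E
Pot 3: 153 chips, eligible: A, B, E
Pot 4: 42 chips, eligible: A, E

Derivation:
Contributions: A=88, B=67, C=13, D=16, E=88
Pot levels (distinct totals of non-folded players): 13, 16, 67, 88
Layer 1-13: 13 each from A, B, C, D, E = 13*5 = 65 chips; eligible A, B, C, D, E
Layer 14-16: 3 each from A, B, D, E = 3*4 = 12 chips; eligible A, B, D, E
Layer 17-67: 51 each from A, B, E = 51*3 = 153 chips; eligible A, B, E
Layer 68-88: 21 each from A, E = 21*2 = 42 chips; eligible A, E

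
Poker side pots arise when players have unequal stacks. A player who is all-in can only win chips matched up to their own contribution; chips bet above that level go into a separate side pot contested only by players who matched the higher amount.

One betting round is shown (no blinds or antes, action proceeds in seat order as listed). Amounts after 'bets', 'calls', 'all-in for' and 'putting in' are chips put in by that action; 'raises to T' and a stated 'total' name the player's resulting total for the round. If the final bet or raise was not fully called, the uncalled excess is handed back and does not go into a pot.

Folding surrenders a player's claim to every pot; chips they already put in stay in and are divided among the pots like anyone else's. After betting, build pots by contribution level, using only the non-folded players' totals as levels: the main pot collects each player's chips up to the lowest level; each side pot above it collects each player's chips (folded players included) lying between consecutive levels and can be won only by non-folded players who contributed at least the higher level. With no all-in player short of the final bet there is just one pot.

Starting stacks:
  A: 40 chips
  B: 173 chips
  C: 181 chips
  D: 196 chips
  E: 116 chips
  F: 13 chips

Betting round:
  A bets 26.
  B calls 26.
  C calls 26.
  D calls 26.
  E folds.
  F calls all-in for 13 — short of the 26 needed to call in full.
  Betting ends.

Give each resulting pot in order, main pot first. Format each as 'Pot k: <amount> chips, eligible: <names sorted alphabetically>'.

Pot 1: 65 chips, eligible: A, B, C, D, F
Pot 2: 52 chips, eligible: A, B, C, D

Derivation:
Contributions: A=26, B=26, C=26, D=26, F=13
Folded: E
Pot levels (distinct totals of non-folded players): 13, 26
Layer 1-13: 13 each from A, B, C, D, F = 13*5 = 65 chips; eligible A, B, C, D, F
Layer 14-26: 13 each from A, B, C, D = 13*4 = 52 chips; eligible A, B, C, D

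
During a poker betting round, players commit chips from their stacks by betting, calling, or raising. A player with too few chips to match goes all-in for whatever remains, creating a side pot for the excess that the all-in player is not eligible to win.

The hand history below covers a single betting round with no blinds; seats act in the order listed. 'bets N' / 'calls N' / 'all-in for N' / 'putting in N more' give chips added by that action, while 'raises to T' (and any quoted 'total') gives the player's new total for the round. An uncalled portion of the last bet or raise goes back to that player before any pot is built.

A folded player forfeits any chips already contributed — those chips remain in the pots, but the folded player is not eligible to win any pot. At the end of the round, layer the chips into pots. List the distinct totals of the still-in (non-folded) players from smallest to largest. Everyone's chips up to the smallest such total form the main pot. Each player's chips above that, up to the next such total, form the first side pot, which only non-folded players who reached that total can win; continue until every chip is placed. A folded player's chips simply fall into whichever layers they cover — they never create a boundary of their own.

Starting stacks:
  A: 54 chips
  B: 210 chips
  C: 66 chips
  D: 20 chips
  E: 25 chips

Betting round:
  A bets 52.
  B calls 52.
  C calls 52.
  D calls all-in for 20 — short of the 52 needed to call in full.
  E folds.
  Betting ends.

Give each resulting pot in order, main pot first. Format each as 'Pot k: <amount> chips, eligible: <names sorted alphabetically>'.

Pot 1: 80 chips, eligible: A, B, C, D
Pot 2: 96 chips, eligible: A, B, C

Derivation:
Contributions: A=52, B=52, C=52, D=20
Folded: E
Pot levels (distinct totals of non-folded players): 20, 52
Layer 1-20: 20 each from A, B, C, D = 20*4 = 80 chips; eligible A, B, C, D
Layer 21-52: 32 each from A, B, C = 32*3 = 96 chips; eligible A, B, C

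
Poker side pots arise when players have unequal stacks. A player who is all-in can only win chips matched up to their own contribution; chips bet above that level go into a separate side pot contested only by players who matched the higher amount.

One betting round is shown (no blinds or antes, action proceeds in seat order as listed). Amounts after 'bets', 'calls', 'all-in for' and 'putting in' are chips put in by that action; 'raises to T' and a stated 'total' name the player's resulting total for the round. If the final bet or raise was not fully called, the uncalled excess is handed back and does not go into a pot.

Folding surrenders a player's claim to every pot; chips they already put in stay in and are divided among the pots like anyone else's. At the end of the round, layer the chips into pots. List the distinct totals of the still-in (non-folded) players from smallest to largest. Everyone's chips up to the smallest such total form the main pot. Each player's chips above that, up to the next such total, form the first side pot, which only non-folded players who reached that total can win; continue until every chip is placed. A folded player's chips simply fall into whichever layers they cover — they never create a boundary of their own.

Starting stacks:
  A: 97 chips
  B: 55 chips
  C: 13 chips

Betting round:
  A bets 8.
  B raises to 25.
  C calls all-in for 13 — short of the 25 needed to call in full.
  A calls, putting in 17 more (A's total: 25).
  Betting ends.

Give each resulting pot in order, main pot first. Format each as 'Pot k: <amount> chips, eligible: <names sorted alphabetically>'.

Contributions: A=25, B=25, C=13
Pot levels (distinct totals of non-folded players): 13, 25
Layer 1-13: 13 each from A, B, C = 13*3 = 39 chips; eligible A, B, C
Layer 14-25: 12 each from A, B = 12*2 = 24 chips; eligible A, B

Pot 1: 39 chips, eligible: A, B, C
Pot 2: 24 chips, eligible: A, B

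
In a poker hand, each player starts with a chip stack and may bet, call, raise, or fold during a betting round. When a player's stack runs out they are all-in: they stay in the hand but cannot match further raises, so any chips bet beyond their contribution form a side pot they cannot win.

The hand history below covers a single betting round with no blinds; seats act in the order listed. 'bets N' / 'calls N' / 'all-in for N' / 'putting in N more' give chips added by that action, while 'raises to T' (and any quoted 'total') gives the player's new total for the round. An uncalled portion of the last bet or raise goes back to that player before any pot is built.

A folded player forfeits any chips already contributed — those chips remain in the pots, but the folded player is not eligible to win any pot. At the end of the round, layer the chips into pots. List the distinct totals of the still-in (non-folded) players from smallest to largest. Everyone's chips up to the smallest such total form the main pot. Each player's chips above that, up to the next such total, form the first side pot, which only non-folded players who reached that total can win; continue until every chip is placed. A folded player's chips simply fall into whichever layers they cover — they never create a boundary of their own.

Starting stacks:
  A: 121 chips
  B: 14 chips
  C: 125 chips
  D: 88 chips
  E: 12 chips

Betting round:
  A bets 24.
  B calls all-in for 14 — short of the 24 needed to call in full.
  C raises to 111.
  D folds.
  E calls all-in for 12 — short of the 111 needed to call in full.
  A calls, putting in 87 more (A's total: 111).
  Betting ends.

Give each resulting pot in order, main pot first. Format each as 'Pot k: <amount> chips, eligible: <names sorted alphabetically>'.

Contributions: A=111, B=14, C=111, E=12
Folded: D
Pot levels (distinct totals of non-folded players): 12, 14, 111
Layer 1-12: 12 each from A, B, C, E = 12*4 = 48 chips; eligible A, B, C, E
Layer 13-14: 2 each from A, B, C = 2*3 = 6 chips; eligible A, B, C
Layer 15-111: 97 each from A, C = 97*2 = 194 chips; eligible A, C

Pot 1: 48 chips, eligible: A, B, C, E
Pot 2: 6 chips, eligible: A, B, C
Pot 3: 194 chips, eligible: A, C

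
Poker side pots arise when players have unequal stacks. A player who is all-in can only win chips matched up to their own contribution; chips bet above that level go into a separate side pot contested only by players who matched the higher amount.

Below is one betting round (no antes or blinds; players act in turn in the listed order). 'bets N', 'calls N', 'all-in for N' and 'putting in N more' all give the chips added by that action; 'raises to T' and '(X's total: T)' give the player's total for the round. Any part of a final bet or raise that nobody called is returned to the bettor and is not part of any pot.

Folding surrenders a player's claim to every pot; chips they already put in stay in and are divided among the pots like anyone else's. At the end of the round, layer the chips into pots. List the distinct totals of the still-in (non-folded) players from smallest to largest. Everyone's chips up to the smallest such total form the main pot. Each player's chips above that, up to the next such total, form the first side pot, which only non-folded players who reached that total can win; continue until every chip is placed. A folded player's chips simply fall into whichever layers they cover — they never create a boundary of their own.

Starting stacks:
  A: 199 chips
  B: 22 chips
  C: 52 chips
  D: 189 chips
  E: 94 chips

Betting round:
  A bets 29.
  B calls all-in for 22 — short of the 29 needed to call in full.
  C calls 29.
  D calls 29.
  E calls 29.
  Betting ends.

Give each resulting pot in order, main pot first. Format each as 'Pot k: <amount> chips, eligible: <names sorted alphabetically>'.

Contributions: A=29, B=22, C=29, D=29, E=29
Pot levels (distinct totals of non-folded players): 22, 29
Layer 1-22: 22 each from A, B, C, D, E = 22*5 = 110 chips; eligible A, B, C, D, E
Layer 23-29: 7 each from A, C, D, E = 7*4 = 28 chips; eligible A, C, D, E

Pot 1: 110 chips, eligible: A, B, C, D, E
Pot 2: 28 chips, eligible: A, C, D, E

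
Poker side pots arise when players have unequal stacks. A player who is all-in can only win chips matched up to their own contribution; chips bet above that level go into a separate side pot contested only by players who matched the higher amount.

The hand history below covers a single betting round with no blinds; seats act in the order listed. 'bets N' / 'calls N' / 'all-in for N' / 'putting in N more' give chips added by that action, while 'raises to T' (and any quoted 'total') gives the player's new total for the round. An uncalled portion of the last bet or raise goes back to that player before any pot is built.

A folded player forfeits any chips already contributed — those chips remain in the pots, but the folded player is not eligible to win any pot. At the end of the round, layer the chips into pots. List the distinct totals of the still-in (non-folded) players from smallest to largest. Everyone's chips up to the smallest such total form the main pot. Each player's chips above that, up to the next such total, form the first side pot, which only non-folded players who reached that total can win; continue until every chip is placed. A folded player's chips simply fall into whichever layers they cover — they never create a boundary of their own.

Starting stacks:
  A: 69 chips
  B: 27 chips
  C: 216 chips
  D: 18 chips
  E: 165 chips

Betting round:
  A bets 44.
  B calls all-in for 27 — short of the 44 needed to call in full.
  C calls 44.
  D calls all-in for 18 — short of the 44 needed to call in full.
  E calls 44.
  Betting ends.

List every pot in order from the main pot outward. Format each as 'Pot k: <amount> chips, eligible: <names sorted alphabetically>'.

Pot 1: 90 chips, eligible: A, B, C, D, E
Pot 2: 36 chips, eligible: A, B, C, E
Pot 3: 51 chips, eligible: A, C, E

Derivation:
Contributions: A=44, B=27, C=44, D=18, E=44
Pot levels (distinct totals of non-folded players): 18, 27, 44
Layer 1-18: 18 each from A, B, C, D, E = 18*5 = 90 chips; eligible A, B, C, D, E
Layer 19-27: 9 each from A, B, C, E = 9*4 = 36 chips; eligible A, B, C, E
Layer 28-44: 17 each from A, C, E = 17*3 = 51 chips; eligible A, C, E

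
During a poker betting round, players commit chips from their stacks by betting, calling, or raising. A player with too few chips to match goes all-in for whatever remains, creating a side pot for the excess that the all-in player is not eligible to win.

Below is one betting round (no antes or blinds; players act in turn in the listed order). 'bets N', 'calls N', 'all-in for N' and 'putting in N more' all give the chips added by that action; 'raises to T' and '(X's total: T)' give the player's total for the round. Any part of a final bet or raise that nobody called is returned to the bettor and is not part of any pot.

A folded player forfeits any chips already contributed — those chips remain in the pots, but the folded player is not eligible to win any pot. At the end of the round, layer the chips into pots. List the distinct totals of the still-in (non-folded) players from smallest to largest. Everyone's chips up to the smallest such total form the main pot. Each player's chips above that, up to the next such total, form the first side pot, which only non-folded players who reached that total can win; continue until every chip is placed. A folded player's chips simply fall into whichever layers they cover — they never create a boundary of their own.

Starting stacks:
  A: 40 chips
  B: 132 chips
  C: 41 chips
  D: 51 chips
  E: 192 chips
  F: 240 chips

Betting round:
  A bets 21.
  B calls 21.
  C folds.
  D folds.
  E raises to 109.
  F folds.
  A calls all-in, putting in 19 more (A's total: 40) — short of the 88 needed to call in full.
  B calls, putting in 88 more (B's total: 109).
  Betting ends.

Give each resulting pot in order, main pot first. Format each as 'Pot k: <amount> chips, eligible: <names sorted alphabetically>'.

Contributions: A=40, B=109, E=109
Folded: C, D, F
Pot levels (distinct totals of non-folded players): 40, 109
Layer 1-40: 40 each from A, B, E = 40*3 = 120 chips; eligible A, B, E
Layer 41-109: 69 each from B, E = 69*2 = 138 chips; eligible B, E

Pot 1: 120 chips, eligible: A, B, E
Pot 2: 138 chips, eligible: B, E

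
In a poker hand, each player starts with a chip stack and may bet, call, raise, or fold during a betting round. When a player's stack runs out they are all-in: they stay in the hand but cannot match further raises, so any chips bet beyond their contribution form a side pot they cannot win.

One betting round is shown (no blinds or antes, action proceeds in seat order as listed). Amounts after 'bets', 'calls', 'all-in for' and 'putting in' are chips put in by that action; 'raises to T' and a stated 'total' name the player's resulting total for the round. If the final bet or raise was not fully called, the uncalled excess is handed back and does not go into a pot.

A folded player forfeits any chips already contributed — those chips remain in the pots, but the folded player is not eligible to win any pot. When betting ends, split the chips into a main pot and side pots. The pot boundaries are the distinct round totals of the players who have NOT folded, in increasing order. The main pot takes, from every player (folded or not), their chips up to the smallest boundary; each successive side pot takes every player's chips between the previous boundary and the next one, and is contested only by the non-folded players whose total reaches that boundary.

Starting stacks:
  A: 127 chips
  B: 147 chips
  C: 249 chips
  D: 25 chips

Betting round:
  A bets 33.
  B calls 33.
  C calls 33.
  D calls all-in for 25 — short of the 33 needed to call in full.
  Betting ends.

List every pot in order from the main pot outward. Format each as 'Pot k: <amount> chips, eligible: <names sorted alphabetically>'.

Pot 1: 100 chips, eligible: A, B, C, D
Pot 2: 24 chips, eligible: A, B, C

Derivation:
Contributions: A=33, B=33, C=33, D=25
Pot levels (distinct totals of non-folded players): 25, 33
Layer 1-25: 25 each from A, B, C, D = 25*4 = 100 chips; eligible A, B, C, D
Layer 26-33: 8 each from A, B, C = 8*3 = 24 chips; eligible A, B, C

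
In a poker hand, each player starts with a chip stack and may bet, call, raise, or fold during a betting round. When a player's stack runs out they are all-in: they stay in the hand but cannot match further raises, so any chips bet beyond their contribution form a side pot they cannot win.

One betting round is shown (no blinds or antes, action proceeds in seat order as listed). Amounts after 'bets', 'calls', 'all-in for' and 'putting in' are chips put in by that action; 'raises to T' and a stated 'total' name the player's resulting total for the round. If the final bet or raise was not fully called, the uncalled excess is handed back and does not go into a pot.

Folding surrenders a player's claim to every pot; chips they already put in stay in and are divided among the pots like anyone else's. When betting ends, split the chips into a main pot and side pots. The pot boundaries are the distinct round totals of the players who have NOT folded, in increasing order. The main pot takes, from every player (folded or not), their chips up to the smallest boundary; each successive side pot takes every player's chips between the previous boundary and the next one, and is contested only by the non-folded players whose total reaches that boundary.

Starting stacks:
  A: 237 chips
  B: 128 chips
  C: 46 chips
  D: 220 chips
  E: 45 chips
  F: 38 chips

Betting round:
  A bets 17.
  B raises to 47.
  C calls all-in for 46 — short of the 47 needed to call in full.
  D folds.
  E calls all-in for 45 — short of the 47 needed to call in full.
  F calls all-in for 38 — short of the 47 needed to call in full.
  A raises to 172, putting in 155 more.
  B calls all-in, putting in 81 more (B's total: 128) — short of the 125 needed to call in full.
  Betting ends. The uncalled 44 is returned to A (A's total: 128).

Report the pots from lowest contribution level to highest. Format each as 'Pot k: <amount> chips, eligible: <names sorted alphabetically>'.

Pot 1: 190 chips, eligible: A, B, C, E, F
Pot 2: 28 chips, eligible: A, B, C, E
Pot 3: 3 chips, eligible: A, B, C
Pot 4: 164 chips, eligible: A, B

Derivation:
Contributions (after 44 returned to A): A=128, B=128, C=46, E=45, F=38
Folded: D
Pot levels (distinct totals of non-folded players): 38, 45, 46, 128
Layer 1-38: 38 each from A, B, C, E, F = 38*5 = 190 chips; eligible A, B, C, E, F
Layer 39-45: 7 each from A, B, C, E = 7*4 = 28 chips; eligible A, B, C, E
Layer 46-46: 1 each from A, B, C = 1*3 = 3 chips; eligible A, B, C
Layer 47-128: 82 each from A, B = 82*2 = 164 chips; eligible A, B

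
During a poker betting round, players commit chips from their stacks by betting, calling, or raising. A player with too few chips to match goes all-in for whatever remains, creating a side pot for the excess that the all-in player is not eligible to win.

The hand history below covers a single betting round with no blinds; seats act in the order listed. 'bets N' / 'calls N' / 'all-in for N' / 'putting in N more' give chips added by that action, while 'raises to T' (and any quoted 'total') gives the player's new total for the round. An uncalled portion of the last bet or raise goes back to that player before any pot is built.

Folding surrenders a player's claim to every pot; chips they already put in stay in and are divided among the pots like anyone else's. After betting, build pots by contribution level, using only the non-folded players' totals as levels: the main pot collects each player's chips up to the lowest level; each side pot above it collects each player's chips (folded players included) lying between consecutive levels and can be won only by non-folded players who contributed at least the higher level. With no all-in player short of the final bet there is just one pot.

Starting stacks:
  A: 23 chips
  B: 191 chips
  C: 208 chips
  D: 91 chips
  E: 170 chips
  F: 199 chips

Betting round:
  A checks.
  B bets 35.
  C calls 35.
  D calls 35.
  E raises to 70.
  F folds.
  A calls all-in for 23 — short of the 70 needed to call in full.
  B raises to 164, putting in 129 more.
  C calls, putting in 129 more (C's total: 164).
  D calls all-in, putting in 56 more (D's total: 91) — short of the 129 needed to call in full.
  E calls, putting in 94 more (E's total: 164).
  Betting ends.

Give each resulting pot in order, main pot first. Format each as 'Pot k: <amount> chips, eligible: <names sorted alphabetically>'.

Contributions: A=23, B=164, C=164, D=91, E=164
Folded: F
Pot levels (distinct totals of non-folded players): 23, 91, 164
Layer 1-23: 23 each from A, B, C, D, E = 23*5 = 115 chips; eligible A, B, C, D, E
Layer 24-91: 68 each from B, C, D, E = 68*4 = 272 chips; eligible B, C, D, E
Layer 92-164: 73 each from B, C, E = 73*3 = 219 chips; eligible B, C, E

Pot 1: 115 chips, eligible: A, B, C, D, E
Pot 2: 272 chips, eligible: B, C, D, E
Pot 3: 219 chips, eligible: B, C, E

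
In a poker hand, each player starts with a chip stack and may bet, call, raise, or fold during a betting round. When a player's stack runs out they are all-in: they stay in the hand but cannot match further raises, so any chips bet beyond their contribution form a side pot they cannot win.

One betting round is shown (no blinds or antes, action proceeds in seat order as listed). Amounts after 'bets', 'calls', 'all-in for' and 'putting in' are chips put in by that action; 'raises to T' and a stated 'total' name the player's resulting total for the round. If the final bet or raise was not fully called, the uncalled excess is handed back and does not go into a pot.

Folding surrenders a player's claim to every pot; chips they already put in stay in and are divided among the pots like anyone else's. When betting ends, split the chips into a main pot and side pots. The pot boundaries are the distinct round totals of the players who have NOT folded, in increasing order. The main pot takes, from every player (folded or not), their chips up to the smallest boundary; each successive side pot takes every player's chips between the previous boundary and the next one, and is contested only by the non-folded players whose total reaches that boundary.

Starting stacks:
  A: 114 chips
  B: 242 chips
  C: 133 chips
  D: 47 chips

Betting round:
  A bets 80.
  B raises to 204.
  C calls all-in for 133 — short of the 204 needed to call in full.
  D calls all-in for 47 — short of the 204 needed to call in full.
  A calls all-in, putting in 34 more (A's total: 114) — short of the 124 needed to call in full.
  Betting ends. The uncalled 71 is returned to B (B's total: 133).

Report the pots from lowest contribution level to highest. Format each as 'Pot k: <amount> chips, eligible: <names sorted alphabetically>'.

Contributions (after 71 returned to B): A=114, B=133, C=133, D=47
Pot levels (distinct totals of non-folded players): 47, 114, 133
Layer 1-47: 47 each from A, B, C, D = 47*4 = 188 chips; eligible A, B, C, D
Layer 48-114: 67 each from A, B, C = 67*3 = 201 chips; eligible A, B, C
Layer 115-133: 19 each from B, C = 19*2 = 38 chips; eligible B, C

Pot 1: 188 chips, eligible: A, B, C, D
Pot 2: 201 chips, eligible: A, B, C
Pot 3: 38 chips, eligible: B, C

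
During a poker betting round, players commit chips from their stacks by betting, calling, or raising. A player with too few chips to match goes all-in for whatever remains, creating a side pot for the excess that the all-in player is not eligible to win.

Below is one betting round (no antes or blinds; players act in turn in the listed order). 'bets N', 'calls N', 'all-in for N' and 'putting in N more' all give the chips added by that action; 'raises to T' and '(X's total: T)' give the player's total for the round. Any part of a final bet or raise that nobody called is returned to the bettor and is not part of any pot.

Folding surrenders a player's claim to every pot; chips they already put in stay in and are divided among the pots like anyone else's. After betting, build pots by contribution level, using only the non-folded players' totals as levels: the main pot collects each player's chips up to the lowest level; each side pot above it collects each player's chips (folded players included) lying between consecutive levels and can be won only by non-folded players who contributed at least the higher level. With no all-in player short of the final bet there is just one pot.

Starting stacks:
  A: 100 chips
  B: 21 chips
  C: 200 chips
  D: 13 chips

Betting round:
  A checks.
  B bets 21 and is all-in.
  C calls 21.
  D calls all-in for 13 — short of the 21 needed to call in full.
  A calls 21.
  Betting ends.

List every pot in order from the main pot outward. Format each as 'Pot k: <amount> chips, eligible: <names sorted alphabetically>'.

Pot 1: 52 chips, eligible: A, B, C, D
Pot 2: 24 chips, eligible: A, B, C

Derivation:
Contributions: A=21, B=21, C=21, D=13
Pot levels (distinct totals of non-folded players): 13, 21
Layer 1-13: 13 each from A, B, C, D = 13*4 = 52 chips; eligible A, B, C, D
Layer 14-21: 8 each from A, B, C = 8*3 = 24 chips; eligible A, B, C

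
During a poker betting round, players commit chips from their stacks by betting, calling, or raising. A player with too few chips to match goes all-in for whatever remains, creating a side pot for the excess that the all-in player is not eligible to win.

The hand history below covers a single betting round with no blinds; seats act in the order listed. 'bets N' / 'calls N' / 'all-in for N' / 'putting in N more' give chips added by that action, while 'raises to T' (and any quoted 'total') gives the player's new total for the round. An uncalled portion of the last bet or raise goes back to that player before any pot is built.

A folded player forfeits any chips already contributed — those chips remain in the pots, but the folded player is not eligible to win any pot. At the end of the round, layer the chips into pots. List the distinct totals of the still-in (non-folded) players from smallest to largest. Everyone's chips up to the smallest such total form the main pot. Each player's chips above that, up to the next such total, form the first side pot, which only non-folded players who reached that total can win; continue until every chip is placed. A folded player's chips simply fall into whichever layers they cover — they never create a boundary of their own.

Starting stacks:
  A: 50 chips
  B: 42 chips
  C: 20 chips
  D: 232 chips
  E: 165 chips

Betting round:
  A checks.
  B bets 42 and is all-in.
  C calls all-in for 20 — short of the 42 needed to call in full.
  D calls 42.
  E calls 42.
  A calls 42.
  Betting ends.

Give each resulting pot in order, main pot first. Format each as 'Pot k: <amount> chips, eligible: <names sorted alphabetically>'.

Contributions: A=42, B=42, C=20, D=42, E=42
Pot levels (distinct totals of non-folded players): 20, 42
Layer 1-20: 20 each from A, B, C, D, E = 20*5 = 100 chips; eligible A, B, C, D, E
Layer 21-42: 22 each from A, B, D, E = 22*4 = 88 chips; eligible A, B, D, E

Pot 1: 100 chips, eligible: A, B, C, D, E
Pot 2: 88 chips, eligible: A, B, D, E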